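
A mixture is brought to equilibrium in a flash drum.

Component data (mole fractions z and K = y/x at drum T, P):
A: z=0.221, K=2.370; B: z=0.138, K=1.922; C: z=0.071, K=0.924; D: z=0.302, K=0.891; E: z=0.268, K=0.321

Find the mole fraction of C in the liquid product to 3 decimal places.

x_C = 0.073

Material balance + equilibrium reduce to Σ zᵢ(Kᵢ−1)/(1+ψ(Kᵢ−1)) = 0.
Check two-phase: ΣzᵢKᵢ = 1.210 > 1 and Σzᵢ/Kᵢ = 1.416 > 1, so g(0) = 0.210 > 0 and g(1) = -0.416 < 0.
Newton iteration, ψ⁰ = 0.5:
  ψ = 0.500: g = -0.0492, g' = -0.489 → ψ = 0.399
  ψ = 0.399: g = -0.0010, g' = -0.473 → ψ = 0.397
Converged at ψ = 0.397.
Compositions from xᵢ = zᵢ/(1+ψ(Kᵢ−1)), yᵢ = Kᵢxᵢ:
  A: x = 0.143, y = 0.339
  B: x = 0.101, y = 0.194
  C: x = 0.073, y = 0.068
  D: x = 0.316, y = 0.281
  E: x = 0.367, y = 0.118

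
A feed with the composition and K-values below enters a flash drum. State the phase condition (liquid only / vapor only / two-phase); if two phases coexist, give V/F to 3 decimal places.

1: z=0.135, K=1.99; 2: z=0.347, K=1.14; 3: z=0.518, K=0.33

liquid only

ΣzᵢKᵢ = 0.835; Σzᵢ/Kᵢ = 1.942.
Since ΣzᵢKᵢ < 1 the mixture is below its bubble point — single liquid phase.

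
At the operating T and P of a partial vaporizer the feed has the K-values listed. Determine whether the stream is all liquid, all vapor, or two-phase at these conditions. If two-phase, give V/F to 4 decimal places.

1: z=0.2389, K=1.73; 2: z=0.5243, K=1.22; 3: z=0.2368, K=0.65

ΣzᵢKᵢ = 1.2069; Σzᵢ/Kᵢ = 0.9322.
Since Σzᵢ/Kᵢ < 1 the mixture is above its dew point — single vapor phase.

all vapor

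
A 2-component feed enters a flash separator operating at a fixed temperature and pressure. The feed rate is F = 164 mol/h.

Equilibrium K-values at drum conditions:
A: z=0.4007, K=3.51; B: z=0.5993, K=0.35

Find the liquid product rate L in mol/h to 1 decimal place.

L = 102.1 mol/h

Material balance + equilibrium reduce to Σ zᵢ(Kᵢ−1)/(1+β(Kᵢ−1)) = 0.
Check two-phase: ΣzᵢKᵢ = 1.6162 > 1 and Σzᵢ/Kᵢ = 1.8264 > 1, so g(0) = 0.6162 > 0 and g(1) = -0.8264 < 0.
Binary case is linear: z₁(K₁−1)(1+β(K₂−1)) + z₂(K₂−1)(1+β(K₁−1)) = 0
⇒ β = [z₁(K₁−1)+z₂(K₂−1)] / [−(K₁−1)(K₂−1)] = 0.61621/1.63150 = 0.3777
Then V = β·F = 0.3777·164 = 61.9 mol/h and L = F − V = 102.1 mol/h.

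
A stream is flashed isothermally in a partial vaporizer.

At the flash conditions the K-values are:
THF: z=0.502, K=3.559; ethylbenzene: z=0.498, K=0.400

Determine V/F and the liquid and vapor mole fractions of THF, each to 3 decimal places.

V/F = 0.642, x_THF = 0.190, y_THF = 0.676

Binary case is linear: z₁(K₁−1)(1+V/F(K₂−1)) + z₂(K₂−1)(1+V/F(K₁−1)) = 0
⇒ V/F = [z₁(K₁−1)+z₂(K₂−1)] / [−(K₁−1)(K₂−1)] = 0.9858/1.5354 = 0.642
Compositions from xᵢ = zᵢ/(1+V/F(Kᵢ−1)), yᵢ = Kᵢxᵢ:
  THF: x = 0.190, y = 0.676
  ethylbenzene: x = 0.810, y = 0.324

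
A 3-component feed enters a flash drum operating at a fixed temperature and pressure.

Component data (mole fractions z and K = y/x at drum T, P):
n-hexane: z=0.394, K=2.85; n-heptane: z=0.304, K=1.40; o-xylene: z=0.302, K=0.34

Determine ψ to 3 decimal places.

ψ = 0.755

Let ψ = V/F and solve Σ zᵢ(Kᵢ−1)/(1+ψ(Kᵢ−1)) = 0.
g(0) = ΣzᵢKᵢ − 1 = 0.651 and g(1) = 1 − Σzᵢ/Kᵢ = -0.244, so a root lies in (0, 1).
Newton–Raphson from ψ = 0.56:
  ψ = 0.560: g = 0.1412, g' = -0.689 → ψ = 0.765
  ψ = 0.765: g = -0.0077, g' = -0.796 → ψ = 0.755
Converged at ψ = 0.755.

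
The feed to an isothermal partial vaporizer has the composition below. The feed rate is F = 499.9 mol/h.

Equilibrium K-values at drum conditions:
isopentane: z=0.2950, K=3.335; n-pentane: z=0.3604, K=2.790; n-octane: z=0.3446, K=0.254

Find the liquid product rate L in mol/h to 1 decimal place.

Let β = V/F and solve Σ zᵢ(Kᵢ−1)/(1+β(Kᵢ−1)) = 0.
g(0) = ΣzᵢKᵢ − 1 = 1.0769 and g(1) = 1 − Σzᵢ/Kᵢ = -0.5743, so a root lies in (0, 1).
Newton–Raphson from β = 0.51:
  β = 0.5100: g = 0.23672, g' = -1.1503 → β = 0.7158
  β = 0.7158: g = -0.01098, g' = -1.3303 → β = 0.7075
Converged at β = 0.7075.
Then V = β·F = 0.7075·499.9 = 353.7 mol/h and L = F − V = 146.2 mol/h.

L = 146.2 mol/h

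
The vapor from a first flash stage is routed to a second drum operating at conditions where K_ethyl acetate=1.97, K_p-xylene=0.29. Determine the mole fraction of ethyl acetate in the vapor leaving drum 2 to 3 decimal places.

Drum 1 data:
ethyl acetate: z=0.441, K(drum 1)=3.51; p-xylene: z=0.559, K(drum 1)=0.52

Drum 1:
Material balance + equilibrium reduce to Σ zᵢ(Kᵢ−1)/(1+ψ₁(Kᵢ−1)) = 0.
Check two-phase: ΣzᵢKᵢ = 1.839 > 1 and Σzᵢ/Kᵢ = 1.201 > 1, so g(0) = 0.839 > 0 and g(1) = -0.201 < 0.
Iterate (Newton) starting at ψ₁ = 0.5:
  ψ₁ = 0.500: g = 0.1378, g' = -0.769 → ψ₁ = 0.679
  ψ₁ = 0.679: g = 0.0112, g' = -0.663 → ψ₁ = 0.696
Converged at ψ₁ = 0.696.
Drum-1 compositions:
  ethyl acetate: x = 0.161, y = 0.563
  p-xylene: x = 0.839, y = 0.437
Drum-2 feed = drum-1 vapor: z₂ = (0.5635, 0.4365).
Drum 2:
Material balance + equilibrium reduce to Σ zᵢ(Kᵢ−1)/(1+ψ₂(Kᵢ−1)) = 0.
Feasibility: ΣzᵢKᵢ = 1.237, Σzᵢ/Kᵢ = 1.791 — both > 1, two phases present.
Binary case is linear: z₁(K₁−1)(1+ψ₂(K₂−1)) + z₂(K₂−1)(1+ψ₂(K₁−1)) = 0
⇒ ψ₂ = [z₁(K₁−1)+z₂(K₂−1)] / [−(K₁−1)(K₂−1)] = 0.2366/0.6887 = 0.344
  ethyl acetate: x = 0.423, y = 0.833
  p-xylene: x = 0.577, y = 0.167

y_ethyl acetate (drum 2) = 0.833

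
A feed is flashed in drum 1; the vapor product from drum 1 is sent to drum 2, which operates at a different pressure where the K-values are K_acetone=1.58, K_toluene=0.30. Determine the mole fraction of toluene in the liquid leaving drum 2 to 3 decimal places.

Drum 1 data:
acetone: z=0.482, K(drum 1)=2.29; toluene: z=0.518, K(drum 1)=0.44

x_toluene (drum 2) = 0.453

Drum 1:
Material balance + equilibrium reduce to Σ zᵢ(Kᵢ−1)/(1+ψ₁(Kᵢ−1)) = 0.
Feasibility: ΣzᵢKᵢ = 1.332, Σzᵢ/Kᵢ = 1.388 — both > 1, two phases present.
Binary case is linear: z₁(K₁−1)(1+ψ₁(K₂−1)) + z₂(K₂−1)(1+ψ₁(K₁−1)) = 0
⇒ ψ₁ = [z₁(K₁−1)+z₂(K₂−1)] / [−(K₁−1)(K₂−1)] = 0.3317/0.7224 = 0.459
Drum-1 compositions:
  acetone: x = 0.303, y = 0.693
  toluene: x = 0.697, y = 0.307
Drum-2 feed = drum-1 vapor: z₂ = (0.6932, 0.3068).
Drum 2:
Let ψ₂ = V/F and solve Σ zᵢ(Kᵢ−1)/(1+ψ₂(Kᵢ−1)) = 0.
Check two-phase: ΣzᵢKᵢ = 1.187 > 1 and Σzᵢ/Kᵢ = 1.461 > 1, so g(0) = 0.187 > 0 and g(1) = -0.461 < 0.
Binary case is linear: z₁(K₁−1)(1+ψ₂(K₂−1)) + z₂(K₂−1)(1+ψ₂(K₁−1)) = 0
⇒ ψ₂ = [z₁(K₁−1)+z₂(K₂−1)] / [−(K₁−1)(K₂−1)] = 0.1873/0.4060 = 0.461
  acetone: x = 0.547, y = 0.864
  toluene: x = 0.453, y = 0.136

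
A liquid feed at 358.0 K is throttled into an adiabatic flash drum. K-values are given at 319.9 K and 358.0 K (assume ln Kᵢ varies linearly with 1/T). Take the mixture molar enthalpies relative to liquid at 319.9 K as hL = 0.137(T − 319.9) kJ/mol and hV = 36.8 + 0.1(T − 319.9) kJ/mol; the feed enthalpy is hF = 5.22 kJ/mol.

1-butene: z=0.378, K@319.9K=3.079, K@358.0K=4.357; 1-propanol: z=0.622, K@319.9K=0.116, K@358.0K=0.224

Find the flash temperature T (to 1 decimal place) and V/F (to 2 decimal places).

T = 321.4 K, V/F = 0.14

Adiabatic flash: solve Rachford–Rice at each trial T, then check hF = ψ·hV(T) + (1−ψ)·hL(T).
  T = 319.9 K: K = (3.079, 0.116), RR gives ψ = 0.128, H_out = 4.726 kJ/mol
  T = 358.0 K: K = (4.357, 0.224), RR gives ψ = 0.302, H_out = 15.902 kJ/mol
  T = 338.9 K: K = (3.697, 0.164), RR gives ψ = 0.222, H_out = 10.600 kJ/mol
  T = 329.4 K: K = (3.383, 0.139), RR gives ψ = 0.178, H_out = 7.782 kJ/mol
  T = 324.6 K: K = (3.228, 0.127), RR gives ψ = 0.154, H_out = 6.275 kJ/mol
  T = 322.2 K: K = (3.152, 0.121), RR gives ψ = 0.141, H_out = 5.494 kJ/mol
Linear interpolation between T = 319.9 (H_out = 4.726) and T = 322.2 (H_out = 5.494) on hF = 5.22 gives T ≈ 321.4 K, at which ψ = 0.14.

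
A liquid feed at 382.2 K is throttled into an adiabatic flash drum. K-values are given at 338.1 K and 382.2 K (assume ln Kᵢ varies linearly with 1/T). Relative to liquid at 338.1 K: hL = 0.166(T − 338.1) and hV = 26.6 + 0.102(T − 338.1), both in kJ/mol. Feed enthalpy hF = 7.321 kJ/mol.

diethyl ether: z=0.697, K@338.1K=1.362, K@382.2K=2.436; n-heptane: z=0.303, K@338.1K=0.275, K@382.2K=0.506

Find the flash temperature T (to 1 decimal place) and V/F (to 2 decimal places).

Adiabatic flash: solve Rachford–Rice at each trial T, then check hF = ψ·hV(T) + (1−ψ)·hL(T).
  T = 338.1 K: K = (1.362, 0.275), RR gives ψ = 0.124, H_out = 3.308 kJ/mol
  T = 382.2 K: K = (2.436, 0.506), RR gives ψ = 1.000, H_out = 31.098 kJ/mol
  T = 360.1 K: K = (1.853, 0.380), RR gives ψ = 0.769, H_out = 23.015 kJ/mol
  T = 349.1 K: K = (1.596, 0.325), RR gives ψ = 0.524, H_out = 15.402 kJ/mol
  T = 343.6 K: K = (1.476, 0.299), RR gives ψ = 0.359, H_out = 10.327 kJ/mol
  T = 340.9 K: K = (1.420, 0.287), RR gives ψ = 0.256, H_out = 7.219 kJ/mol
  T = 342.2 K: K = (1.447, 0.293), RR gives ψ = 0.308, H_out = 8.782 kJ/mol
Linear interpolation between T = 340.9 (H_out = 7.219) and T = 342.2 (H_out = 8.782) on hF = 7.321 gives T ≈ 341.0 K, at which ψ = 0.26.

T = 341.0 K, V/F = 0.26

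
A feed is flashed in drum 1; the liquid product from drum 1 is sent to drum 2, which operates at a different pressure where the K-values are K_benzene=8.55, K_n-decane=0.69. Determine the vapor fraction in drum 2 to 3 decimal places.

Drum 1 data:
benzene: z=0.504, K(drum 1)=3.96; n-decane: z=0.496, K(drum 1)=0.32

Drum 1:
Material balance + equilibrium reduce to Σ zᵢ(Kᵢ−1)/(1+ψ₁(Kᵢ−1)) = 0.
g(0) = ΣzᵢKᵢ − 1 = 1.155 and g(1) = 1 − Σzᵢ/Kᵢ = -0.677, so a root lies in (0, 1).
Newton iteration, ψ₁⁰ = 0.5:
  ψ₁ = 0.500: g = 0.0905, g' = -1.244 → ψ₁ = 0.573
  ψ₁ = 0.573: g = 0.0011, g' = -1.223 → ψ₁ = 0.574
Converged at ψ₁ = 0.574.
Drum-1 compositions:
  benzene: x = 0.187, y = 0.740
  n-decane: x = 0.813, y = 0.260
Drum-2 feed = drum-1 liquid: z₂ = (0.1868, 0.8132).
Drum 2:
Rachford–Rice: g(ψ₂) = Σ zᵢ(Kᵢ−1)/(1+ψ₂(Kᵢ−1)) = 0.
Feasibility: ΣzᵢKᵢ = 2.158, Σzᵢ/Kᵢ = 1.200 — both > 1, two phases present.
Newton–Raphson from ψ₂ = 0.5:
  ψ₂ = 0.500: g = -0.0029, g' = -0.576 → ψ₂ = 0.495
Converged at ψ₂ = 0.495.
  benzene: x = 0.039, y = 0.337
  n-decane: x = 0.961, y = 0.663

V/F (drum 2) = 0.495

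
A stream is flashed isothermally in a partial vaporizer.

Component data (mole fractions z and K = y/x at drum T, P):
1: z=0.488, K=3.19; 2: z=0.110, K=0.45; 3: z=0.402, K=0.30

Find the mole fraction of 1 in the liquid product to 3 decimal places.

Material balance + equilibrium reduce to Σ zᵢ(Kᵢ−1)/(1+ψ(Kᵢ−1)) = 0.
g(0) = ΣzᵢKᵢ − 1 = 0.727 and g(1) = 1 − Σzᵢ/Kᵢ = -0.737, so a root lies in (0, 1).
Newton iteration, ψ⁰ = 0.64:
  ψ = 0.640: g = -0.1581, g' = -1.132 → ψ = 0.500
  ψ = 0.500: g = -0.0065, g' = -1.063 → ψ = 0.494
Converged at ψ = 0.494.
Compositions from xᵢ = zᵢ/(1+ψ(Kᵢ−1)), yᵢ = Kᵢxᵢ:
  1: x = 0.234, y = 0.748
  2: x = 0.151, y = 0.068
  3: x = 0.615, y = 0.184

x_1 = 0.234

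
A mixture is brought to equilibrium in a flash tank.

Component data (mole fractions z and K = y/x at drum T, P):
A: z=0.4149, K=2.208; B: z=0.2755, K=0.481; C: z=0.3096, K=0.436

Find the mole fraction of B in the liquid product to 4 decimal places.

x_B = 0.3223

Let ψ = V/F and solve Σ zᵢ(Kᵢ−1)/(1+ψ(Kᵢ−1)) = 0.
Feasibility: ΣzᵢKᵢ = 1.1836, Σzᵢ/Kᵢ = 1.4708 — both > 1, two phases present.
Newton–Raphson from ψ = 0.65:
  ψ = 0.6500: g = -0.21070, g' = -0.6045 → ψ = 0.3014
  ψ = 0.3014: g = -0.01246, g' = -0.5726 → ψ = 0.2797
  ψ = 0.2797: g = 0.00006, g' = -0.5786 → ψ = 0.2798
Converged at ψ = 0.2798.
Compositions from xᵢ = zᵢ/(1+ψ(Kᵢ−1)), yᵢ = Kᵢxᵢ:
  A: x = 0.3101, y = 0.6847
  B: x = 0.3223, y = 0.1550
  C: x = 0.3676, y = 0.1603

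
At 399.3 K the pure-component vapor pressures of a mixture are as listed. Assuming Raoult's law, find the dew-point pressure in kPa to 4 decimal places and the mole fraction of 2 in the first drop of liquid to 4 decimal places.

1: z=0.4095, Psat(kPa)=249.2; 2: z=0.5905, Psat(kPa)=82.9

At the dew point ψ → 1, so Σzᵢ/Kᵢ = 1 with Kᵢ = Pᵢˢᵃᵗ/P ⇒ 1/P = Σzᵢ/Pᵢˢᵃᵗ.
1/P = 0.4095/249.2 + 0.5905/82.9 = 0.0087663 ⇒ P = 114.0732 kPa
xᵢ = zᵢP/Pᵢˢᵃᵗ ⇒ x_2 = 0.5905·114.0732/82.9 = 0.8125

Pdew = 114.0732 kPa, x_2 = 0.8125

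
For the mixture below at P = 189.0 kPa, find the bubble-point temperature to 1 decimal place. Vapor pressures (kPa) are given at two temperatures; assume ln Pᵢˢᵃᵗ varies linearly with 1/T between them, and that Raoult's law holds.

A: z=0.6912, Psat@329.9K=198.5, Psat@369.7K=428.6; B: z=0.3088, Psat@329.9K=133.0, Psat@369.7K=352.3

T = 332.5 K

Bubble-point temperature: ΣzᵢPᵢˢᵃᵗ(T) = P. Interpolate ln Pᵢˢᵃᵗ = aᵢ + bᵢ/T.
  T = 329.9 K: ΣzᵢPᵢˢᵃᵗ = 178.27 kPa
  T = 369.7 K: ΣzᵢPᵢˢᵃᵗ = 405.04 kPa
  T = 349.8 K: ΣzᵢPᵢˢᵃᵗ = 274.79 kPa
  T = 339.9 K: ΣzᵢPᵢˢᵃᵗ = 222.92 kPa
  T = 334.9 K: ΣzᵢPᵢˢᵃᵗ = 199.67 kPa
  T = 332.4 K: ΣzᵢPᵢˢᵃᵗ = 188.75 kPa
Interpolating between 332.4 K and 334.9 K gives T ≈ 332.5 K.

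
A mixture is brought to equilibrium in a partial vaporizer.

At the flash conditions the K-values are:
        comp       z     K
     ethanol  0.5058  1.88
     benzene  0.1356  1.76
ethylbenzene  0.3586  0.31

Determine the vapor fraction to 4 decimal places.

Iterate (Newton) starting at ψ = 0.5:
  ψ = 0.5000: g = 0.00602, g' = -0.6280 → ψ = 0.5096
  ψ = 0.5096: g = -0.00003, g' = -0.6335 → ψ = 0.5095
Converged at ψ = 0.5095.

ψ = 0.5095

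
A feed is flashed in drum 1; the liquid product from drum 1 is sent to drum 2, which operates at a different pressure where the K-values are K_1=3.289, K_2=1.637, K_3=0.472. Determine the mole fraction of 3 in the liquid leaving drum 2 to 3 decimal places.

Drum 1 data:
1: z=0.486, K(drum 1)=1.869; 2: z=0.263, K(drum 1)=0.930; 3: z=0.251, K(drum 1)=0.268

Drum 1:
Let ψ₁ = V/F and solve Σ zᵢ(Kᵢ−1)/(1+ψ₁(Kᵢ−1)) = 0.
Check two-phase: ΣzᵢKᵢ = 1.220 > 1 and Σzᵢ/Kᵢ = 1.479 > 1, so g(0) = 0.220 > 0 and g(1) = -0.479 < 0.
Newton–Raphson from ψ₁ = 0.5:
  ψ₁ = 0.500: g = -0.0145, g' = -0.514 → ψ₁ = 0.472
  ψ₁ = 0.472: g = -0.0002, g' = -0.500 → ψ₁ = 0.471
Converged at ψ₁ = 0.471.
Drum-1 compositions:
  1: x = 0.345, y = 0.644
  2: x = 0.272, y = 0.253
  3: x = 0.383, y = 0.103
Drum-2 feed = drum-1 liquid: z₂ = (0.3448, 0.2720, 0.3833).
Drum 2:
Let ψ₂ = V/F and solve Σ zᵢ(Kᵢ−1)/(1+ψ₂(Kᵢ−1)) = 0.
Check two-phase: ΣzᵢKᵢ = 1.760 > 1 and Σzᵢ/Kᵢ = 1.083 > 1, so g(0) = 0.760 > 0 and g(1) = -0.083 < 0.
Newton iteration, ψ₂⁰ = 0.5:
  ψ₂ = 0.500: g = 0.2244, g' = -0.654 → ψ₂ = 0.843
  ψ₂ = 0.843: g = 0.0171, g' = -0.604 → ψ₂ = 0.872
Converged at ψ₂ = 0.872.
  1: x = 0.115, y = 0.379
  2: x = 0.175, y = 0.286
  3: x = 0.710, y = 0.335

x_3 (drum 2) = 0.710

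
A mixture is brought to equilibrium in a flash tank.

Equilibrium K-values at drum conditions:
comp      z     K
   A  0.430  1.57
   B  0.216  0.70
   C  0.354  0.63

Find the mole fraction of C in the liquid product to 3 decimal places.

Rachford–Rice: g(ψ) = Σ zᵢ(Kᵢ−1)/(1+ψ(Kᵢ−1)) = 0.
Check two-phase: ΣzᵢKᵢ = 1.049 > 1 and Σzᵢ/Kᵢ = 1.144 > 1, so g(0) = 0.049 > 0 and g(1) = -0.144 < 0.
Iterate (Newton) starting at ψ = 0.5:
  ψ = 0.500: g = -0.0462, g' = -0.184 → ψ = 0.250
  ψ = 0.250: g = 0.0002, g' = -0.189 → ψ = 0.251
Converged at ψ = 0.251.
Compositions from xᵢ = zᵢ/(1+ψ(Kᵢ−1)), yᵢ = Kᵢxᵢ:
  A: x = 0.376, y = 0.591
  B: x = 0.234, y = 0.164
  C: x = 0.390, y = 0.246

x_C = 0.390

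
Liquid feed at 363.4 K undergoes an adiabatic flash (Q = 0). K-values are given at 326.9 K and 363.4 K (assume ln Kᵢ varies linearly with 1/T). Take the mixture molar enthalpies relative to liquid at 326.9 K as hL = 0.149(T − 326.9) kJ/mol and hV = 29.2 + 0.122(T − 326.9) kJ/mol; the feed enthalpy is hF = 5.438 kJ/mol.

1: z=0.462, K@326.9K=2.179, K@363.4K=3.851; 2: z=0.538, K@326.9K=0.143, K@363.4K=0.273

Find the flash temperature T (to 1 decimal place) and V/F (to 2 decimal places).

Adiabatic flash: solve Rachford–Rice at each trial T, then check hF = ψ·hV(T) + (1−ψ)·hL(T).
  T = 326.9 K: K = (2.179, 0.143), RR gives ψ = 0.083, H_out = 2.417 kJ/mol
  T = 363.4 K: K = (3.851, 0.273), RR gives ψ = 0.447, H_out = 18.044 kJ/mol
  T = 345.1 K: K = (2.938, 0.201), RR gives ψ = 0.301, H_out = 11.340 kJ/mol
  T = 336.0 K: K = (2.541, 0.170), RR gives ψ = 0.208, H_out = 7.366 kJ/mol
  T = 331.4 K: K = (2.353, 0.156), RR gives ψ = 0.150, H_out = 5.030 kJ/mol
  T = 333.7 K: K = (2.446, 0.163), RR gives ψ = 0.180, H_out = 6.233 kJ/mol
Linear interpolation between T = 331.4 (H_out = 5.030) and T = 333.7 (H_out = 6.233) on hF = 5.438 gives T ≈ 332.2 K, at which ψ = 0.16.

T = 332.2 K, V/F = 0.16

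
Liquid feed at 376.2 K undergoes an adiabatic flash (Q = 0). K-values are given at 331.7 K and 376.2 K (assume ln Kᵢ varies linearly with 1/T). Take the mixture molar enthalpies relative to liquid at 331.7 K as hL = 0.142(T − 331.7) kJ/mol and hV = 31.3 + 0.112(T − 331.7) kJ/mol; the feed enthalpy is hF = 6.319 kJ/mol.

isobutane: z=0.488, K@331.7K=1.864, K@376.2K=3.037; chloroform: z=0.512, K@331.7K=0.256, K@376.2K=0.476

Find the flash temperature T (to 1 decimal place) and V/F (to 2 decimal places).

Adiabatic flash: solve Rachford–Rice at each trial T, then check hF = ψ·hV(T) + (1−ψ)·hL(T).
  T = 331.7 K: K = (1.864, 0.256), RR gives ψ = 0.063, H_out = 1.982 kJ/mol
  T = 376.2 K: K = (3.037, 0.476), RR gives ψ = 0.680, H_out = 26.694 kJ/mol
  T = 353.9 K: K = (2.415, 0.356), RR gives ψ = 0.396, H_out = 15.269 kJ/mol
  T = 342.8 K: K = (2.130, 0.303), RR gives ψ = 0.248, H_out = 9.244 kJ/mol
  T = 337.2 K: K = (1.994, 0.279), RR gives ψ = 0.162, H_out = 5.809 kJ/mol
  T = 340.0 K: K = (2.062, 0.291), RR gives ψ = 0.206, H_out = 7.573 kJ/mol
  T = 338.6 K: K = (2.028, 0.285), RR gives ψ = 0.184, H_out = 6.704 kJ/mol
Linear interpolation between T = 337.2 (H_out = 5.809) and T = 338.6 (H_out = 6.704) on hF = 6.319 gives T ≈ 338.0 K, at which ψ = 0.17.

T = 338.0 K, V/F = 0.17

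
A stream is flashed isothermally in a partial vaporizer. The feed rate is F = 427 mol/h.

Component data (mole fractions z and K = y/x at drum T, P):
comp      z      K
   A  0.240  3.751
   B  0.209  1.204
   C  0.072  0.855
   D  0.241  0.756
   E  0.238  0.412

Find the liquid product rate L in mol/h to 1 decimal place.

L = 179.1 mol/h

Material balance + equilibrium reduce to Σ zᵢ(Kᵢ−1)/(1+ψ(Kᵢ−1)) = 0.
g(0) = ΣzᵢKᵢ − 1 = 0.494 and g(1) = 1 − Σzᵢ/Kᵢ = -0.218, so a root lies in (0, 1).
Newton–Raphson from ψ = 0.32:
  ψ = 0.320: g = 0.1440, g' = -0.665 → ψ = 0.537
  ψ = 0.537: g = 0.0216, g' = -0.500 → ψ = 0.580
Converged at ψ = 0.580.
Then V = ψ·F = 0.5805·427 = 247.9 mol/h and L = F − V = 179.1 mol/h.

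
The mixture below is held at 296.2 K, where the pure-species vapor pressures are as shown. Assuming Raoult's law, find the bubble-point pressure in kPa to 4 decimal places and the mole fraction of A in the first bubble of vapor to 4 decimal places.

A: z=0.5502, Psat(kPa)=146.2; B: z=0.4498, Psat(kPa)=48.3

At the bubble point ψ → 0, so ΣzᵢKᵢ = 1 with Kᵢ = Pᵢˢᵃᵗ/P ⇒ P = ΣzᵢPᵢˢᵃᵗ.
P = 0.5502·146.2 + 0.4498·48.3 = 102.1646 kPa
yᵢ = zᵢPᵢˢᵃᵗ/P ⇒ y_A = 0.5502·146.2/102.1646 = 0.7873

Pbub = 102.1646 kPa, y_A = 0.7873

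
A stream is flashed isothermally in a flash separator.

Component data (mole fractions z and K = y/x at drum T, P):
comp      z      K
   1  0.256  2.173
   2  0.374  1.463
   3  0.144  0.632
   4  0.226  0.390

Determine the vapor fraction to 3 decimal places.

ψ = 0.663

Iterate (Newton) starting at ψ = 0.51:
  ψ = 0.510: g = 0.0626, g' = -0.397 → ψ = 0.668
  ψ = 0.668: g = -0.0022, g' = -0.431 → ψ = 0.663
Converged at ψ = 0.663.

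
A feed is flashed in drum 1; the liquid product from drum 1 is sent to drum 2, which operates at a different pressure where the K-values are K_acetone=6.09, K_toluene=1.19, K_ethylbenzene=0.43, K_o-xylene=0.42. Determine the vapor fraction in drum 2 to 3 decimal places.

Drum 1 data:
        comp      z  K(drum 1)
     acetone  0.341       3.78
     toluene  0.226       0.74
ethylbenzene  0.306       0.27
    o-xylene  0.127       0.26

V/F (drum 2) = 0.299

Drum 1:
Rachford–Rice: g(ψ₁) = Σ zᵢ(Kᵢ−1)/(1+ψ₁(Kᵢ−1)) = 0.
g(0) = ΣzᵢKᵢ − 1 = 0.572 and g(1) = 1 − Σzᵢ/Kᵢ = -1.017, so a root lies in (0, 1).
Newton–Raphson from ψ₁ = 0.61:
  ψ₁ = 0.610: g = -0.2922, g' = -1.145 → ψ₁ = 0.355
  ψ₁ = 0.355: g = -0.0165, g' = -1.111 → ψ₁ = 0.340
Converged at ψ₁ = 0.340.
Drum-1 compositions:
  acetone: x = 0.175, y = 0.662
  toluene: x = 0.248, y = 0.183
  ethylbenzene: x = 0.407, y = 0.110
  o-xylene: x = 0.170, y = 0.044
Drum-2 feed = drum-1 liquid: z₂ = (0.1753, 0.2479, 0.4071, 0.1697).
Drum 2:
Rachford–Rice: g(ψ₂) = Σ zᵢ(Kᵢ−1)/(1+ψ₂(Kᵢ−1)) = 0.
Feasibility: ΣzᵢKᵢ = 1.609, Σzᵢ/Kᵢ = 1.588 — both > 1, two phases present.
Iterate (Newton) starting at ψ₂ = 0.5:
  ψ₂ = 0.500: g = -0.1685, g' = -0.741 → ψ₂ = 0.273
  ψ₂ = 0.273: g = 0.0269, g' = -1.071 → ψ₂ = 0.298
  ψ₂ = 0.298: g = 0.0009, g' = -1.001 → ψ₂ = 0.299
Converged at ψ₂ = 0.299.
  acetone: x = 0.070, y = 0.424
  toluene: x = 0.235, y = 0.279
  ethylbenzene: x = 0.491, y = 0.211
  o-xylene: x = 0.205, y = 0.086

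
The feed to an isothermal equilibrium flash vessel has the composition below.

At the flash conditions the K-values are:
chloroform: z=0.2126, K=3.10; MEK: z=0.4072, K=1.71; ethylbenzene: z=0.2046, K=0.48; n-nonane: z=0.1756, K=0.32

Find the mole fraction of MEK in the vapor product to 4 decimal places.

y_MEK = 0.4723

Let β = V/F and solve Σ zᵢ(Kᵢ−1)/(1+β(Kᵢ−1)) = 0.
Check two-phase: ΣzᵢKᵢ = 1.5098 > 1 and Σzᵢ/Kᵢ = 1.2817 > 1, so g(0) = 0.5098 > 0 and g(1) = -0.2817 < 0.
Iterate (Newton) starting at β = 0.5:
  β = 0.5000: g = 0.10646, g' = -0.6223 → β = 0.6711
  β = 0.6711: g = -0.00192, g' = -0.6609 → β = 0.6682
Converged at β = 0.6682.
Compositions from xᵢ = zᵢ/(1+β(Kᵢ−1)), yᵢ = Kᵢxᵢ:
  chloroform: x = 0.0885, y = 0.2743
  MEK: x = 0.2762, y = 0.4723
  ethylbenzene: x = 0.3135, y = 0.1505
  n-nonane: x = 0.3218, y = 0.1030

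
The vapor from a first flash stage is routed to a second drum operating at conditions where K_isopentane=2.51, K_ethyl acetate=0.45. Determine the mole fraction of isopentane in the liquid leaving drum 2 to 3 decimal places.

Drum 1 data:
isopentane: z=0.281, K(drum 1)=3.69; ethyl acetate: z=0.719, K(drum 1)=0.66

Drum 1:
Material balance + equilibrium reduce to Σ zᵢ(Kᵢ−1)/(1+ψ₁(Kᵢ−1)) = 0.
g(0) = ΣzᵢKᵢ − 1 = 0.511 and g(1) = 1 − Σzᵢ/Kᵢ = -0.166, so a root lies in (0, 1).
Binary case is linear: z₁(K₁−1)(1+ψ₁(K₂−1)) + z₂(K₂−1)(1+ψ₁(K₁−1)) = 0
⇒ ψ₁ = [z₁(K₁−1)+z₂(K₂−1)] / [−(K₁−1)(K₂−1)] = 0.5114/0.9146 = 0.559
Drum-1 compositions:
  isopentane: x = 0.112, y = 0.414
  ethyl acetate: x = 0.888, y = 0.586
Drum-2 feed = drum-1 vapor: z₂ = (0.4141, 0.5859).
Drum 2:
Material balance + equilibrium reduce to Σ zᵢ(Kᵢ−1)/(1+ψ₂(Kᵢ−1)) = 0.
g(0) = ΣzᵢKᵢ − 1 = 0.303 and g(1) = 1 − Σzᵢ/Kᵢ = -0.467, so a root lies in (0, 1).
Binary case is linear: z₁(K₁−1)(1+ψ₂(K₂−1)) + z₂(K₂−1)(1+ψ₂(K₁−1)) = 0
⇒ ψ₂ = [z₁(K₁−1)+z₂(K₂−1)] / [−(K₁−1)(K₂−1)] = 0.3030/0.8305 = 0.365
  isopentane: x = 0.267, y = 0.670
  ethyl acetate: x = 0.733, y = 0.330

x_isopentane (drum 2) = 0.267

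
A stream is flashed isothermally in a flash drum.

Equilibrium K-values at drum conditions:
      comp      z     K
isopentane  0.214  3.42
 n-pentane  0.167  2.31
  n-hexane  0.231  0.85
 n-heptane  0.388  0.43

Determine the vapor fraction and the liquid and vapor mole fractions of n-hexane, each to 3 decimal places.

ψ = 0.532, x_n-hexane = 0.251, y_n-hexane = 0.213

Let ψ = V/F and solve Σ zᵢ(Kᵢ−1)/(1+ψ(Kᵢ−1)) = 0.
Check two-phase: ΣzᵢKᵢ = 1.481 > 1 and Σzᵢ/Kᵢ = 1.309 > 1, so g(0) = 0.481 > 0 and g(1) = -0.309 < 0.
Newton–Raphson from ψ = 0.5:
  ψ = 0.500: g = 0.0197, g' = -0.614 → ψ = 0.532
Converged at ψ = 0.532.
Compositions from xᵢ = zᵢ/(1+ψ(Kᵢ−1)), yᵢ = Kᵢxᵢ:
  isopentane: x = 0.094, y = 0.320
  n-pentane: x = 0.098, y = 0.227
  n-hexane: x = 0.251, y = 0.213
  n-heptane: x = 0.557, y = 0.240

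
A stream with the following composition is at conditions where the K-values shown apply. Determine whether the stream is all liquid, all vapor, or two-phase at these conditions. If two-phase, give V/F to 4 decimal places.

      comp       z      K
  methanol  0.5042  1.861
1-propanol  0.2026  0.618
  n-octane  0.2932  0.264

two-phase, V/F = 0.2636

ΣzᵢKᵢ = 1.1409; Σzᵢ/Kᵢ = 1.7094.
Both exceed 1, so a two-phase solution exists.
Material balance + equilibrium reduce to Σ zᵢ(Kᵢ−1)/(1+ψ(Kᵢ−1)) = 0.
Iterate (Newton) starting at ψ = 0.51:
  ψ = 0.5100: g = -0.13993, g' = -0.6331 → ψ = 0.2890
  ψ = 0.2890: g = -0.01347, g' = -0.5333 → ψ = 0.2637
  ψ = 0.2637: g = -0.00005, g' = -0.5293 → ψ = 0.2636
Converged at ψ = 0.2636.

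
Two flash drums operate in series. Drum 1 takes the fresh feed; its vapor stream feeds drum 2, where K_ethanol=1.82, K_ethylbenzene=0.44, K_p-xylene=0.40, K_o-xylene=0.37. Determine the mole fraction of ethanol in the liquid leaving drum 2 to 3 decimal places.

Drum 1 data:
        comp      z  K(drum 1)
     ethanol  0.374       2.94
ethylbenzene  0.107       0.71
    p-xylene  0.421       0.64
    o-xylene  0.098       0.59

x_ethanol (drum 2) = 0.422

Drum 1:
Rachford–Rice: g(ψ₁) = Σ zᵢ(Kᵢ−1)/(1+ψ₁(Kᵢ−1)) = 0.
Check two-phase: ΣzᵢKᵢ = 1.503 > 1 and Σzᵢ/Kᵢ = 1.102 > 1, so g(0) = 0.503 > 0 and g(1) = -0.102 < 0.
Iterate (Newton) starting at ψ₁ = 0.57:
  ψ₁ = 0.570: g = 0.0643, g' = -0.445 → ψ₁ = 0.714
  ψ₁ = 0.714: g = 0.0041, g' = -0.393 → ψ₁ = 0.725
Converged at ψ₁ = 0.725.
Drum-1 compositions:
  ethanol: x = 0.155, y = 0.457
  ethylbenzene: x = 0.135, y = 0.096
  p-xylene: x = 0.570, y = 0.365
  o-xylene: x = 0.139, y = 0.082
Drum-2 feed = drum-1 vapor: z₂ = (0.4570, 0.0962, 0.3646, 0.0823).
Drum 2:
Rachford–Rice: g(ψ₂) = Σ zᵢ(Kᵢ−1)/(1+ψ₂(Kᵢ−1)) = 0.
g(0) = ΣzᵢKᵢ − 1 = 0.050 and g(1) = 1 − Σzᵢ/Kᵢ = -0.603, so a root lies in (0, 1).
Newton iteration, ψ₂⁰ = 0.67:
  ψ₂ = 0.670: g = -0.2999, g' = -0.670 → ψ₂ = 0.222
  ψ₂ = 0.222: g = -0.0574, g' = -0.478 → ψ₂ = 0.103
Converged at ψ₂ = 0.103.
  ethanol: x = 0.422, y = 0.767
  ethylbenzene: x = 0.102, y = 0.045
  p-xylene: x = 0.388, y = 0.155
  o-xylene: x = 0.088, y = 0.033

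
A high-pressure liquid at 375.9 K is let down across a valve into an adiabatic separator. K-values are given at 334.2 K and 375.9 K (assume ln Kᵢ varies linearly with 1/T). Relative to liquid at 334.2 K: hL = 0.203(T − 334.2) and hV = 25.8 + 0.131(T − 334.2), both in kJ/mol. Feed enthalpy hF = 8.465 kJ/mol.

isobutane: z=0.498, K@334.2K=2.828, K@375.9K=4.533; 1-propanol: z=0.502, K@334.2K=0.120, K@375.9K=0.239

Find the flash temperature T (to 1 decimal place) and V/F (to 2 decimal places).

Adiabatic flash: solve Rachford–Rice at each trial T, then check hF = ψ·hV(T) + (1−ψ)·hL(T).
  T = 334.2 K: K = (2.828, 0.120), RR gives ψ = 0.291, H_out = 7.515 kJ/mol
  T = 375.9 K: K = (4.533, 0.239), RR gives ψ = 0.512, H_out = 20.145 kJ/mol
  T = 355.0 K: K = (3.628, 0.173), RR gives ψ = 0.411, H_out = 14.209 kJ/mol
  T = 344.6 K: K = (3.215, 0.145), RR gives ψ = 0.356, H_out = 11.021 kJ/mol
  T = 339.4 K: K = (3.018, 0.132), RR gives ψ = 0.325, H_out = 9.319 kJ/mol
  T = 336.8 K: K = (2.922, 0.126), RR gives ψ = 0.309, H_out = 8.432 kJ/mol
  T = 338.1 K: K = (2.970, 0.129), RR gives ψ = 0.317, H_out = 8.879 kJ/mol
Linear interpolation between T = 336.8 (H_out = 8.432) and T = 338.1 (H_out = 8.879) on hF = 8.465 gives T ≈ 336.9 K, at which ψ = 0.31.

T = 336.9 K, V/F = 0.31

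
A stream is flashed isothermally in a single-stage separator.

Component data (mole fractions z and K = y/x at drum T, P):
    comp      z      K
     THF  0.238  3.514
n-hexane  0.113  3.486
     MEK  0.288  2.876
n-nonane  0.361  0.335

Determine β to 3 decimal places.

Rachford–Rice: g(β) = Σ zᵢ(Kᵢ−1)/(1+β(Kᵢ−1)) = 0.
g(0) = ΣzᵢKᵢ − 1 = 1.179 and g(1) = 1 − Σzᵢ/Kᵢ = -0.278, so a root lies in (0, 1).
Newton–Raphson from β = 0.5:
  β = 0.500: g = 0.3095, g' = -1.062 → β = 0.791
  β = 0.791: g = 0.0056, g' = -1.123 → β = 0.796
Converged at β = 0.796.

β = 0.796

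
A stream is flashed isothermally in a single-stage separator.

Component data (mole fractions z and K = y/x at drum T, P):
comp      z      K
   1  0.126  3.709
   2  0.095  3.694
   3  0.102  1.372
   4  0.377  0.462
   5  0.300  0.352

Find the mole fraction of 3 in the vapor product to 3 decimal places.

y_3 = 0.131

Iterate (Newton) starting at ψ = 0.5:
  ψ = 0.500: g = -0.2790, g' = -0.782 → ψ = 0.143
  ψ = 0.143: g = 0.0327, g' = -1.133 → ψ = 0.172
  ψ = 0.172: g = 0.0011, g' = -1.057 → ψ = 0.173
Converged at ψ = 0.173.
Compositions from xᵢ = zᵢ/(1+ψ(Kᵢ−1)), yᵢ = Kᵢxᵢ:
  1: x = 0.086, y = 0.318
  2: x = 0.065, y = 0.239
  3: x = 0.096, y = 0.131
  4: x = 0.416, y = 0.192
  5: x = 0.338, y = 0.119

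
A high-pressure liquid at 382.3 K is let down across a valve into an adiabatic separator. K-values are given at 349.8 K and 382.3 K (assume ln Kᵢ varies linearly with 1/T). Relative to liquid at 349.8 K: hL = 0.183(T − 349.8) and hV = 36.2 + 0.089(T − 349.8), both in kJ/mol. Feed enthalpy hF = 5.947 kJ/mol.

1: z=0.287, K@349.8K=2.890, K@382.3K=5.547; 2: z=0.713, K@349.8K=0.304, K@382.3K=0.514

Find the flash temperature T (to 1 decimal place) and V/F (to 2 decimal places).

T = 356.6 K, V/F = 0.13

Adiabatic flash: solve Rachford–Rice at each trial T, then check hF = ψ·hV(T) + (1−ψ)·hL(T).
  T = 349.8 K: K = (2.890, 0.304), RR gives ψ = 0.035, H_out = 1.271 kJ/mol
  T = 382.3 K: K = (5.547, 0.514), RR gives ψ = 0.434, H_out = 20.323 kJ/mol
  T = 366.1 K: K = (4.066, 0.400), RR gives ψ = 0.246, H_out = 11.511 kJ/mol
  T = 358.0 K: K = (3.445, 0.350), RR gives ψ = 0.150, H_out = 6.817 kJ/mol
  T = 353.9 K: K = (3.159, 0.327), RR gives ψ = 0.096, H_out = 4.183 kJ/mol
  T = 355.9 K: K = (3.296, 0.338), RR gives ψ = 0.123, H_out = 5.497 kJ/mol
Linear interpolation between T = 355.9 (H_out = 5.497) and T = 358.0 (H_out = 6.817) on hF = 5.947 gives T ≈ 356.6 K, at which ψ = 0.13.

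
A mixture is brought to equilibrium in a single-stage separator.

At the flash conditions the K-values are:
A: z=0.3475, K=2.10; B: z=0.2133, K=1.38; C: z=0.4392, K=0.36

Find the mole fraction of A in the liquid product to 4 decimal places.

x_A = 0.2564

Iterate (Newton) starting at ψ = 0.41:
  ψ = 0.4100: g = -0.04752, g' = -0.5534 → ψ = 0.3241
  ψ = 0.3241: g = -0.00072, g' = -0.5393 → ψ = 0.3228
Converged at ψ = 0.3228.
Compositions from xᵢ = zᵢ/(1+ψ(Kᵢ−1)), yᵢ = Kᵢxᵢ:
  A: x = 0.2564, y = 0.5385
  B: x = 0.1900, y = 0.2622
  C: x = 0.5536, y = 0.1993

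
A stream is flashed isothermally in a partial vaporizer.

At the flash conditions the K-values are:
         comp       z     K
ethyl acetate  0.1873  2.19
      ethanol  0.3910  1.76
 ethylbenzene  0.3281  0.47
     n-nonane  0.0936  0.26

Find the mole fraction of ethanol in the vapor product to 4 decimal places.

Rachford–Rice: g(ψ) = Σ zᵢ(Kᵢ−1)/(1+ψ(Kᵢ−1)) = 0.
Check two-phase: ΣzᵢKᵢ = 1.2769 > 1 and Σzᵢ/Kᵢ = 1.3658 > 1, so g(0) = 0.2769 > 0 and g(1) = -0.3658 < 0.
Newton iteration, ψ⁰ = 0.66:
  ψ = 0.6600: g = -0.08010, g' = -0.5972 → ψ = 0.5259
  ψ = 0.5259: g = -0.00508, g' = -0.5301 → ψ = 0.5163
Converged at ψ = 0.5163.
Compositions from xᵢ = zᵢ/(1+ψ(Kᵢ−1)), yᵢ = Kᵢxᵢ:
  ethyl acetate: x = 0.1160, y = 0.2541
  ethanol: x = 0.2808, y = 0.4942
  ethylbenzene: x = 0.4517, y = 0.2123
  n-nonane: x = 0.1515, y = 0.0394

y_ethanol = 0.4942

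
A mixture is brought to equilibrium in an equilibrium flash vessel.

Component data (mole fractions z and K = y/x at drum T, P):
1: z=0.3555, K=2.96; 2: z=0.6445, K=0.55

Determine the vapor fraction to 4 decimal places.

ψ = 0.4612

Material balance + equilibrium reduce to Σ zᵢ(Kᵢ−1)/(1+ψ(Kᵢ−1)) = 0.
Check two-phase: ΣzᵢKᵢ = 1.4068 > 1 and Σzᵢ/Kᵢ = 1.2919 > 1, so g(0) = 0.4068 > 0 and g(1) = -0.2919 < 0.
Binary case is linear: z₁(K₁−1)(1+ψ(K₂−1)) + z₂(K₂−1)(1+ψ(K₁−1)) = 0
⇒ ψ = [z₁(K₁−1)+z₂(K₂−1)] / [−(K₁−1)(K₂−1)] = 0.40675/0.88200 = 0.4612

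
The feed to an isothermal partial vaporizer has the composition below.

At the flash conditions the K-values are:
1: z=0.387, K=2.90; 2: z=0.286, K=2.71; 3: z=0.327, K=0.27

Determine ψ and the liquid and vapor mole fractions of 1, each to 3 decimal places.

Newton iteration, ψ⁰ = 0.5:
  ψ = 0.500: g = 0.2648, g' = -1.043 → ψ = 0.754
  ψ = 0.754: g = -0.0150, g' = -1.258 → ψ = 0.742
Converged at ψ = 0.742.
Compositions from xᵢ = zᵢ/(1+ψ(Kᵢ−1)), yᵢ = Kᵢxᵢ:
  1: x = 0.161, y = 0.466
  2: x = 0.126, y = 0.342
  3: x = 0.713, y = 0.193

ψ = 0.742, x_1 = 0.161, y_1 = 0.466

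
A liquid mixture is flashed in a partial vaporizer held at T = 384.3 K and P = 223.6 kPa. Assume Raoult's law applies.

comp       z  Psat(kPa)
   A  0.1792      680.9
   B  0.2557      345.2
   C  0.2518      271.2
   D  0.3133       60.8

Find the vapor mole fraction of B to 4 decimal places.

y_B = 0.3145

Raoult's law: Kᵢ = Pᵢˢᵃᵗ/P = Pᵢˢᵃᵗ/223.6.
  K_A = 680.9/223.6 = 3.045170, K_B = 345.2/223.6 = 1.543828, K_C = 271.2/223.6 = 1.212880, K_D = 60.8/223.6 = 0.271914
Rachford–Rice: g(V/F) = Σ zᵢ(Kᵢ−1)/(1+V/F(Kᵢ−1)) = 0.
Feasibility: ΣzᵢKᵢ = 1.3310, Σzᵢ/Kᵢ = 1.5843 — both > 1, two phases present.
Iterate (Newton) starting at V/F = 0.42:
  V/F = 0.4200: g = 0.03096, g' = -0.6213 → V/F = 0.4698
  V/F = 0.4698: g = -0.00033, g' = -0.6360 → V/F = 0.4693
Converged at V/F = 0.4693.
Compositions from xᵢ = zᵢ/(1+V/F(Kᵢ−1)), yᵢ = Kᵢxᵢ:
  A: x = 0.0914, y = 0.2784
  B: x = 0.2037, y = 0.3145
  C: x = 0.2289, y = 0.2777
  D: x = 0.4759, y = 0.1294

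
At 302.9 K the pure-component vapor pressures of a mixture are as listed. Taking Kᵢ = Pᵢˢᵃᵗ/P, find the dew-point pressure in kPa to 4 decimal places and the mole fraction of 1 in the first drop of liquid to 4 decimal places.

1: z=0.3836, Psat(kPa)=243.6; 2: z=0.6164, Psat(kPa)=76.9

Pdew = 104.2718 kPa, x_1 = 0.1642

At the dew point ψ → 1, so Σzᵢ/Kᵢ = 1 with Kᵢ = Pᵢˢᵃᵗ/P ⇒ 1/P = Σzᵢ/Pᵢˢᵃᵗ.
1/P = 0.3836/243.6 + 0.6164/76.9 = 0.0095903 ⇒ P = 104.2718 kPa
xᵢ = zᵢP/Pᵢˢᵃᵗ ⇒ x_1 = 0.3836·104.2718/243.6 = 0.1642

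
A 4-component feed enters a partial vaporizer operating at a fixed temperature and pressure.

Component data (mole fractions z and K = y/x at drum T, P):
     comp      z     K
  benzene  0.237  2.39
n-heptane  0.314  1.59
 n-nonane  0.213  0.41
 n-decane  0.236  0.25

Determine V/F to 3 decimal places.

Iterate (Newton) starting at V/F = 0.37:
  V/F = 0.370: g = -0.0361, g' = -0.649 → V/F = 0.314
Converged at V/F = 0.314.

V/F = 0.314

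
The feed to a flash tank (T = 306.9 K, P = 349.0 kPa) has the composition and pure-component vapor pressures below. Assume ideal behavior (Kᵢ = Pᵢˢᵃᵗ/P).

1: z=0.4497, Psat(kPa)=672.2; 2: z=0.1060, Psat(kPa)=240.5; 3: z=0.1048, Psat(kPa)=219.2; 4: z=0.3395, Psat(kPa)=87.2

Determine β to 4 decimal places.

Raoult's law: Kᵢ = Pᵢˢᵃᵗ/P = Pᵢˢᵃᵗ/349.0.
  K_1 = 672.2/349.0 = 1.926074, K_2 = 240.5/349.0 = 0.689112, K_3 = 219.2/349.0 = 0.628080, K_4 = 87.2/349.0 = 0.249857
Material balance + equilibrium reduce to Σ zᵢ(Kᵢ−1)/(1+β(Kᵢ−1)) = 0.
Feasibility: ΣzᵢKᵢ = 1.0899, Σzᵢ/Kᵢ = 1.9129 — both > 1, two phases present.
Newton–Raphson from β = 0.5:
  β = 0.5000: g = -0.20977, g' = -0.7056 → β = 0.2027
  β = 0.2027: g = -0.02703, g' = -0.5677 → β = 0.1551
  β = 0.1551: g = -0.00003, g' = -0.5672 → β = 0.1550
Converged at β = 0.1550.

β = 0.1550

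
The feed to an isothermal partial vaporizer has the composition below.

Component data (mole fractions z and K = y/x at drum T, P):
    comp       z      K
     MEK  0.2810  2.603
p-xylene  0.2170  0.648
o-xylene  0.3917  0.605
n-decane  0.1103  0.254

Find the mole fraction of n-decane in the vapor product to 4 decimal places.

y_n-decane = 0.0327

Newton iteration, ψ⁰ = 0.48:
  ψ = 0.4800: g = -0.15645, g' = -0.5116 → ψ = 0.1742
  ψ = 0.1742: g = 0.01003, g' = -0.6233 → ψ = 0.1903
  ψ = 0.1903: g = 0.00011, g' = -0.6097 → ψ = 0.1904
Converged at ψ = 0.1904.
Compositions from xᵢ = zᵢ/(1+ψ(Kᵢ−1)), yᵢ = Kᵢxᵢ:
  MEK: x = 0.2153, y = 0.5604
  p-xylene: x = 0.2326, y = 0.1507
  o-xylene: x = 0.4236, y = 0.2563
  n-decane: x = 0.1286, y = 0.0327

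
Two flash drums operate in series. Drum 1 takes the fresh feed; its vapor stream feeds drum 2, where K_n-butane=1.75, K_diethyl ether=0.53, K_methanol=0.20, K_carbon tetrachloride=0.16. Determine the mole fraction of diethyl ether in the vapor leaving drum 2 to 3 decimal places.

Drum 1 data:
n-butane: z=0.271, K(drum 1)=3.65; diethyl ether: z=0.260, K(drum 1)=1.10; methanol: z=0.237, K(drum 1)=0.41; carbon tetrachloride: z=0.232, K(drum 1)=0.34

y_diethyl ether (drum 2) = 0.154

Drum 1:
Material balance + equilibrium reduce to Σ zᵢ(Kᵢ−1)/(1+ψ₁(Kᵢ−1)) = 0.
Feasibility: ΣzᵢKᵢ = 1.451, Σzᵢ/Kᵢ = 1.571 — both > 1, two phases present.
Newton–Raphson from ψ₁ = 0.46:
  ψ₁ = 0.460: g = -0.0633, g' = -0.753 → ψ₁ = 0.376
  ψ₁ = 0.376: g = 0.0015, g' = -0.795 → ψ₁ = 0.378
Converged at ψ₁ = 0.378.
Drum-1 compositions:
  n-butane: x = 0.135, y = 0.494
  diethyl ether: x = 0.251, y = 0.276
  methanol: x = 0.305, y = 0.125
  carbon tetrachloride: x = 0.309, y = 0.105
Drum-2 feed = drum-1 vapor: z₂ = (0.4943, 0.2756, 0.1250, 0.1051).
Drum 2:
Newton iteration, ψ₂⁰ = 0.31:
  ψ₂ = 0.310: g = -0.1032, g' = -0.544 → ψ₂ = 0.120
  ψ₂ = 0.120: g = -0.0060, g' = -0.492 → ψ₂ = 0.108
Converged at ψ₂ = 0.108.
  n-butane: x = 0.457, y = 0.800
  diethyl ether: x = 0.290, y = 0.154
  methanol: x = 0.137, y = 0.027
  carbon tetrachloride: x = 0.116, y = 0.018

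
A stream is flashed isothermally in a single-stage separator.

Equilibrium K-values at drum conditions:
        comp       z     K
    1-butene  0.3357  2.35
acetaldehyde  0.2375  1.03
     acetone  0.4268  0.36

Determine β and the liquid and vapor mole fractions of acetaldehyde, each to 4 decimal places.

β = 0.2854, x_acetaldehyde = 0.2355, y_acetaldehyde = 0.2425

Newton–Raphson from β = 0.46:
  β = 0.4600: g = -0.10051, g' = -0.5842 → β = 0.2879
  β = 0.2879: g = -0.00145, g' = -0.5802 → β = 0.2854
Converged at β = 0.2854.
Compositions from xᵢ = zᵢ/(1+β(Kᵢ−1)), yᵢ = Kᵢxᵢ:
  1-butene: x = 0.2423, y = 0.5695
  acetaldehyde: x = 0.2355, y = 0.2425
  acetone: x = 0.5222, y = 0.1880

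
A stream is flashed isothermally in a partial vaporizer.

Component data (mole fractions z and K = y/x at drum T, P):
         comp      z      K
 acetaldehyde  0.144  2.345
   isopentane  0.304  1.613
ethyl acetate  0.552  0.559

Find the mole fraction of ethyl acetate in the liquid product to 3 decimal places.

Let ψ = V/F and solve Σ zᵢ(Kᵢ−1)/(1+ψ(Kᵢ−1)) = 0.
Feasibility: ΣzᵢKᵢ = 1.137, Σzᵢ/Kᵢ = 1.237 — both > 1, two phases present.
Newton iteration, ψ⁰ = 0.5:
  ψ = 0.500: g = -0.0539, g' = -0.337 → ψ = 0.340
  ψ = 0.340: g = 0.0007, g' = -0.349 → ψ = 0.342
Converged at ψ = 0.342.
Compositions from xᵢ = zᵢ/(1+ψ(Kᵢ−1)), yᵢ = Kᵢxᵢ:
  acetaldehyde: x = 0.099, y = 0.231
  isopentane: x = 0.251, y = 0.405
  ethyl acetate: x = 0.650, y = 0.363

x_ethyl acetate = 0.650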